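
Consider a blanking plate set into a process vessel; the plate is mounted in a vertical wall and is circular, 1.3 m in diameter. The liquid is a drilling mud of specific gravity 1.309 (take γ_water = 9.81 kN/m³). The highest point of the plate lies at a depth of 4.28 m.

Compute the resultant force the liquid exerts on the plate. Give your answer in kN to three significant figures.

γ = 1.309 × 9.81 = 12.84129 kN/m³.
The centroid is at the centre, 0.65 m below the top of the plate, so the centroid depth is h_c = 4.28 + 0.65 = 4.93 m.
A = π(0.65)² = 1.32732 m².
Resultant F = γ·h_c·A = 12.84129 × 4.93 × 1.32732 = 84.0294 kN.

F ≈ 84.0 kN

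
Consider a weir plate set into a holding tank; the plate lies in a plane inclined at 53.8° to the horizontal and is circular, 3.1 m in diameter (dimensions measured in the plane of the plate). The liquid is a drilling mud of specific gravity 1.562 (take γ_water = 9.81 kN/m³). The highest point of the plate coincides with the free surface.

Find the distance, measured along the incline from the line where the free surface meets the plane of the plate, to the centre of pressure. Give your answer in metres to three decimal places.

y_p = 1.938 m

γ = 1.562 × 9.81 = 15.32322 kN/m³.
Let θ = 53.8° be the plate's angle to the horizontal; measure y along the incline from where the plane meets the free surface. Vertical depth h = y·sinθ with sinθ = 0.806960.
The centroid is at the centre, 1.55 m below the top of the plate, so y_c = 1.55 m and h_c = 1.55 × 0.806960 = 1.25079 m.
A = π(1.55)² = 7.54768 m².
Resultant F = γ·h_c·A = 15.32322 × 1.25079 × 7.54768 = 144.66 kN.
I_c = πr⁴/4 = π × 1.55⁴/4 = 4.53332 m⁴.
Centre of pressure: y_p = y_c + I_c/(y_c·A) = 1.55 + 4.53332/(1.55 × 7.54768) = 1.55 + 0.3875 = 1.9375 m along the plane.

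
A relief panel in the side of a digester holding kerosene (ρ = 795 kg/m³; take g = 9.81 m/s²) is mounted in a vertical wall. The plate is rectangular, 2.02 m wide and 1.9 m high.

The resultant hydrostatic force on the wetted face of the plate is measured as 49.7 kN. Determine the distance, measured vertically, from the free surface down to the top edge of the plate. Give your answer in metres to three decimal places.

γ = ρg = 795 × 9.81 / 1000 = 7.79895 kN/m³.
A = 2.02 × 1.9 = 3.838 m².
From F = γ·h_c·A, the centroid depth is h_c = 49.7/(7.79895 × 3.838) = 1.66041 m.
The centroid lies 1.9/2 = 0.95 m below the top edge, so the top edge sits at h_top = 1.66041 − 0.95 = 0.71041 m below the surface.

d_top ≈ 0.710 m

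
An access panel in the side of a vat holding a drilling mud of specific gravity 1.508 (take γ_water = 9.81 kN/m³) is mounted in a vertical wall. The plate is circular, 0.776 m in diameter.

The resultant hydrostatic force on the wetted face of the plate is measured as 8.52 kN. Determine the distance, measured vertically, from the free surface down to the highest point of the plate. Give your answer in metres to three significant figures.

d_top ≈ 0.830 m

γ = 1.508 × 9.81 = 14.79348 kN/m³.
A = π(0.388)² = 0.472948 m².
From F = γ·h_c·A, the centroid depth is h_c = 8.52/(14.79348 × 0.472948) = 1.21774 m.
The centroid is at the centre, 0.388 m below the top of the plate, so the highest point sits at h_top = 1.21774 − 0.388 = 0.82974 m below the surface.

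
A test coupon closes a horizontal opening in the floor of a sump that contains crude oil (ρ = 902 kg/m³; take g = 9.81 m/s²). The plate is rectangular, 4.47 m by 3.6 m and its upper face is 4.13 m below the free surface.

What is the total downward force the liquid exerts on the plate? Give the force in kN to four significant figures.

γ = ρg = 902 × 9.81 / 1000 = 8.84862 kN/m³.
The plate is horizontal, so pressure is uniform at p = γ·h = 8.84862 × 4.13 = 36.5448 kN/m².
A = 4.47 × 3.6 = 16.092 m².
F = p·A = 36.5448 × 16.092 = 588.079 kN.

F ≈ 588.1 kN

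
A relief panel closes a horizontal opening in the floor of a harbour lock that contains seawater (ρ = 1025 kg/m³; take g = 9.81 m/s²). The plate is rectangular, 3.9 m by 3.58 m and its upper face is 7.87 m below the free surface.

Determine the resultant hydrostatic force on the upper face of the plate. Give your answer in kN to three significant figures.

γ = ρg = 1025 × 9.81 / 1000 = 10.05525 kN/m³.
The plate is horizontal, so pressure is uniform at p = γ·h = 10.05525 × 7.87 = 79.1348 kN/m².
A = 3.9 × 3.58 = 13.962 m².
F = p·A = 79.1348 × 13.962 = 1104.88 kN.

F ≈ 1100 kN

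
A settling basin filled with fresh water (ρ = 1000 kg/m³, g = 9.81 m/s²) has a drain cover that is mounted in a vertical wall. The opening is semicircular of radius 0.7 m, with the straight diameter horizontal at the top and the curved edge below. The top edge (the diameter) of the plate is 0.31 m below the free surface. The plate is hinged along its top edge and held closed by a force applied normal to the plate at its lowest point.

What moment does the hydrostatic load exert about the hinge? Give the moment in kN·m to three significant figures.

M ≈ 1.62 kN·m

γ = ρg = 1000 × 9.81 = 9810 N/m³ = 9.81 kN/m³.
The centroid of a semicircle lies 4r/(3π) = 0.297089 m from the diameter, here below the top edge, so the centroid depth is h_c = 0.31 + 0.297089 = 0.607089 m.
A = πr²/2 = π × 0.7²/2 = 0.76969 m².
Resultant F = γ·h_c·A = 9.81 × 0.607089 × 0.76969 = 4.58392 kN.
I_c = (π/8 − 8/(9π))·r⁴ = 0.109757 × 0.7⁴ = 0.0263527 m⁴.
Centre of pressure: y_p = y_c + I_c/(y_c·A) = 0.607089 + 0.0263527/(0.607089 × 0.76969) = 0.607089 + 0.0563971 = 0.663486 m along the plane.
The resultant acts 0.297089 + 0.0563971 = 0.353486 m (along the plate) below the hinge at the top edge, so the moment about the hinge is M = F × 0.353486 = 4.58392 × 0.353486 = 1.62035 kN·m.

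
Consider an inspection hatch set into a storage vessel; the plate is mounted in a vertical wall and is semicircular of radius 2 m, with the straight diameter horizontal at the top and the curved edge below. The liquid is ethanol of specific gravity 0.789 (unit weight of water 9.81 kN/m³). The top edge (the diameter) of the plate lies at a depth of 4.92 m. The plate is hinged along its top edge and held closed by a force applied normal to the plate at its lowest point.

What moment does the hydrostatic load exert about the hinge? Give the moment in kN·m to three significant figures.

M ≈ 252 kN·m

γ = 0.789 × 9.81 = 7.74009 kN/m³.
The centroid of a semicircle lies 4r/(3π) = 0.848826 m from the diameter, here below the top edge, so the centroid depth is h_c = 4.92 + 0.848826 = 5.76883 m.
A = πr²/2 = π × 2²/2 = 6.28319 m².
Resultant F = γ·h_c·A = 7.74009 × 5.76883 × 6.28319 = 280.552 kN.
I_c = (π/8 − 8/(9π))·r⁴ = 0.109757 × 2⁴ = 1.75611 m⁴.
Centre of pressure: y_p = y_c + I_c/(y_c·A) = 5.76883 + 1.75611/(5.76883 × 6.28319) = 5.76883 + 0.0484489 = 5.81728 m along the plane.
The resultant acts 0.848826 + 0.0484489 = 0.897275 m (along the plate) below the hinge at the top edge, so the moment about the hinge is M = F × 0.897275 = 280.552 × 0.897275 = 251.732 kN·m.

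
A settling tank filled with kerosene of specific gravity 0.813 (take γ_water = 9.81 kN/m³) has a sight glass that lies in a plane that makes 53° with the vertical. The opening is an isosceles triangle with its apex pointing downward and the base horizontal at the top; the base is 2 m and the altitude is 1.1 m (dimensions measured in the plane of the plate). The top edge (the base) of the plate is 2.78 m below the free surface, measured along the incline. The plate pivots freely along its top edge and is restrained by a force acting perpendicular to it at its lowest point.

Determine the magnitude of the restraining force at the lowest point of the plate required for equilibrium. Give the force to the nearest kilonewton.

γ = 0.813 × 9.81 = 7.97553 kN/m³.
The plate makes 53° with the vertical, i.e. θ = 90° − 53° = 37° to the horizontal. Measuring y along the incline from the free-surface line, vertical depth h = y·sinθ with sinθ = 0.601815.
With the apex down, the centroid sits h/3 = 1.1/3 = 0.366667 m below the base (the top edge), so y_c = 2.78 + 0.366667 = 3.14667 m and h_c = 3.14667 × 0.601815 = 1.89371 m.
A = ½ × 2 × 1.1 = 1.1 m².
Resultant F = γ·h_c·A = 7.97553 × 1.89371 × 1.1 = 16.6137 kN.
I_c = b·h³/36 = 2 × 1.1³/36 = 0.0739444 m⁴.
Centre of pressure: y_p = y_c + I_c/(y_c·A) = 3.14667 + 0.0739444/(3.14667 × 1.1) = 3.14667 + 0.021363 = 3.16803 m along the plane.
The resultant acts 0.366667 + 0.021363 = 0.38803 m (along the plate) below the hinge at the top edge, so the moment about the hinge is M = F × 0.38803 = 16.6137 × 0.38803 = 6.44661 kN·m.
A normal force at the bottom, 1.1 m from the hinge, must supply this moment: P = 6.44661/1.1 = 5.86055 kN.

P ≈ 6 kN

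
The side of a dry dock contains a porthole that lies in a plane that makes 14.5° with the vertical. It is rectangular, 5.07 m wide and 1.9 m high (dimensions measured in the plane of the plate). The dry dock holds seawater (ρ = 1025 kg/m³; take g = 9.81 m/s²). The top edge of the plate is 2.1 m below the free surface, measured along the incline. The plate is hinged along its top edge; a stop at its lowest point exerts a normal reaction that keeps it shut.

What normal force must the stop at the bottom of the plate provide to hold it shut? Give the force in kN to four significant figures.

P ≈ 157.9 kN

γ = ρg = 1025 × 9.81 / 1000 = 10.05525 kN/m³.
The plate makes 14.5° with the vertical, i.e. θ = 90° − 14.5° = 75.5° to the horizontal. Measuring y along the incline from the free-surface line, vertical depth h = y·sinθ with sinθ = 0.968148.
The centroid lies 1.9/2 = 0.95 m below the top edge, so y_c = 2.1 + 0.95 = 3.05 m and h_c = 3.05 × 0.968148 = 2.95285 m.
A = 5.07 × 1.9 = 9.633 m².
Resultant F = γ·h_c·A = 10.05525 × 2.95285 × 9.633 = 286.02 kN.
I_c = b·h³/12 = 5.07 × 1.9³/12 = 2.89793 m⁴.
Centre of pressure: y_p = y_c + I_c/(y_c·A) = 3.05 + 2.89793/(3.05 × 9.633) = 3.05 + 0.098634 = 3.14863 m along the plane.
The resultant acts 0.95 + 0.098634 = 1.04863 m (along the plate) below the hinge at the top edge, so the moment about the hinge is M = F × 1.04863 = 286.02 × 1.04863 = 299.929 kN·m.
A normal force at the bottom, 1.9 m from the hinge, must supply this moment: P = 299.929/1.9 = 157.857 kN.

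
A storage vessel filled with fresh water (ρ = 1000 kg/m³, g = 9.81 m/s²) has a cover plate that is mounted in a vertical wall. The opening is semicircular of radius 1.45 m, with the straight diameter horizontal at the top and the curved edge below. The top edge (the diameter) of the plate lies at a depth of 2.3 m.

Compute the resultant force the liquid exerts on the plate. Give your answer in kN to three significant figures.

F ≈ 94.5 kN

γ = ρg = 1000 × 9.81 = 9810 N/m³ = 9.81 kN/m³.
The centroid of a semicircle lies 4r/(3π) = 0.615399 m from the diameter, here below the top edge, so the centroid depth is h_c = 2.3 + 0.615399 = 2.9154 m.
A = πr²/2 = π × 1.45²/2 = 3.3026 m².
Resultant F = γ·h_c·A = 9.81 × 2.9154 × 3.3026 = 94.4546 kN.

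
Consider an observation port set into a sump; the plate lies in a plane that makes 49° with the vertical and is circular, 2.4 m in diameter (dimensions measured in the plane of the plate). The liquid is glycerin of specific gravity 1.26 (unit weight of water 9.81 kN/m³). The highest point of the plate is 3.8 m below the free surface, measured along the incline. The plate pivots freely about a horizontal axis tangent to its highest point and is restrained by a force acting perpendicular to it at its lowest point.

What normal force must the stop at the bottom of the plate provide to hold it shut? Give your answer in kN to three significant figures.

P ≈ 97.2 kN

γ = 1.26 × 9.81 = 12.3606 kN/m³.
The plate makes 49° with the vertical, i.e. θ = 90° − 49° = 41° to the horizontal. Measuring y along the incline from the free-surface line, vertical depth h = y·sinθ with sinθ = 0.656059.
The centroid is at the centre, 1.2 m below the top of the plate, so y_c = 3.8 + 1.2 = 5 m and h_c = 5 × 0.656059 = 3.28029 m.
A = π(1.2)² = 4.52389 m².
Resultant F = γ·h_c·A = 12.3606 × 3.28029 × 4.52389 = 183.427 kN.
I_c = πr⁴/4 = π × 1.2⁴/4 = 1.6286 m⁴.
Centre of pressure: y_p = y_c + I_c/(y_c·A) = 5 + 1.6286/(5 × 4.52389) = 5 + 0.072 = 5.072 m along the plane.
The resultant acts 1.2 + 0.072 = 1.272 m (along the plate) below the hinge at the top edge, so the moment about the hinge is M = F × 1.272 = 183.427 × 1.272 = 233.319 kN·m.
A normal force at the bottom, 2.4 m from the hinge, must supply this moment: P = 233.319/2.4 = 97.2163 kN.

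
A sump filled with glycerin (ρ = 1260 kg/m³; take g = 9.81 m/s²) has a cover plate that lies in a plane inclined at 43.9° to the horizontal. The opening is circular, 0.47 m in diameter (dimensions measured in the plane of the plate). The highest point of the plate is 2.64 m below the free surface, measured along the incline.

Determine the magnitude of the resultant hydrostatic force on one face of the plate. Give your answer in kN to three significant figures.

γ = ρg = 1260 × 9.81 / 1000 = 12.3606 kN/m³.
Let θ = 43.9° be the plate's angle to the horizontal; measure y along the incline from where the plane meets the free surface. Vertical depth h = y·sinθ with sinθ = 0.693402.
The centroid is at the centre, 0.235 m below the top of the plate, so y_c = 2.64 + 0.235 = 2.875 m and h_c = 2.875 × 0.693402 = 1.99353 m.
A = π(0.235)² = 0.173494 m².
Resultant F = γ·h_c·A = 12.3606 × 1.99353 × 0.173494 = 4.27511 kN.

F ≈ 4.28 kN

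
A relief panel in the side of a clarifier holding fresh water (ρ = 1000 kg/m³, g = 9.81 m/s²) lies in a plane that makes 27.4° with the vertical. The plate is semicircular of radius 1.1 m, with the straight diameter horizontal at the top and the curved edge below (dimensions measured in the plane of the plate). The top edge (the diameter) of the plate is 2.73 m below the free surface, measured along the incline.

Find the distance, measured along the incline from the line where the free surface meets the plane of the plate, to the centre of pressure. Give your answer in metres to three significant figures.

γ = ρg = 1000 × 9.81 = 9810 N/m³ = 9.81 kN/m³.
The plate makes 27.4° with the vertical, i.e. θ = 90° − 27.4° = 62.6° to the horizontal. Measuring y along the incline from the free-surface line, vertical depth h = y·sinθ with sinθ = 0.887815.
The centroid of a semicircle lies 4r/(3π) = 0.466854 m from the diameter, here below the top edge, so y_c = 2.73 + 0.466854 = 3.19685 m and h_c = 3.19685 × 0.887815 = 2.83821 m.
A = πr²/2 = π × 1.1²/2 = 1.90066 m².
Resultant F = γ·h_c·A = 9.81 × 2.83821 × 1.90066 = 52.9198 kN.
I_c = (π/8 − 8/(9π))·r⁴ = 0.109757 × 1.1⁴ = 0.160695 m⁴.
Centre of pressure: y_p = y_c + I_c/(y_c·A) = 3.19685 + 0.160695/(3.19685 × 1.90066) = 3.19685 + 0.026447 = 3.2233 m along the plane.

y_p = 3.22 m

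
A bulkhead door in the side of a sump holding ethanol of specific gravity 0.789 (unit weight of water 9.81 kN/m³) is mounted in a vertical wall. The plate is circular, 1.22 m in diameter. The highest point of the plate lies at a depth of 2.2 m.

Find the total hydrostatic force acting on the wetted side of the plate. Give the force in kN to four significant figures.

γ = 0.789 × 9.81 = 7.74009 kN/m³.
The centroid is at the centre, 0.61 m below the top of the plate, so the centroid depth is h_c = 2.2 + 0.61 = 2.81 m.
A = π(0.61)² = 1.16899 m².
Resultant F = γ·h_c·A = 7.74009 × 2.81 × 1.16899 = 25.4251 kN.

F ≈ 25.43 kN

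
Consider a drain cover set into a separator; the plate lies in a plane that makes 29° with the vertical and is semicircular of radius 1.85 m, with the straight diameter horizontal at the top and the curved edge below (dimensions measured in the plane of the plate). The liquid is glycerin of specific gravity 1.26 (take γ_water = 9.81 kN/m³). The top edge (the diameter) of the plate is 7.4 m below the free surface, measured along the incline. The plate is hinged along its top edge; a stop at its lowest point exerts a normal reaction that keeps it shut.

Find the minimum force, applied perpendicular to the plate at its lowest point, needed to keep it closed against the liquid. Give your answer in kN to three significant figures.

P ≈ 209 kN

γ = 1.26 × 9.81 = 12.3606 kN/m³.
The plate makes 29° with the vertical, i.e. θ = 90° − 29° = 61° to the horizontal. Measuring y along the incline from the free-surface line, vertical depth h = y·sinθ with sinθ = 0.874620.
The centroid of a semicircle lies 4r/(3π) = 0.785164 m from the diameter, here below the top edge, so y_c = 7.4 + 0.785164 = 8.18516 m and h_c = 8.18516 × 0.874620 = 7.1589 m.
A = πr²/2 = π × 1.85²/2 = 5.37605 m².
Resultant F = γ·h_c·A = 12.3606 × 7.1589 × 5.37605 = 475.718 kN.
I_c = (π/8 − 8/(9π))·r⁴ = 0.109757 × 1.85⁴ = 1.28564 m⁴.
Centre of pressure: y_p = y_c + I_c/(y_c·A) = 8.18516 + 1.28564/(8.18516 × 5.37605) = 8.18516 + 0.0292165 = 8.21438 m along the plane.
The resultant acts 0.785164 + 0.0292165 = 0.81438 m (along the plate) below the hinge at the top edge, so the moment about the hinge is M = F × 0.81438 = 475.718 × 0.81438 = 387.415 kN·m.
A normal force at the bottom, 1.85 m from the hinge, must supply this moment: P = 387.415/1.85 = 209.414 kN.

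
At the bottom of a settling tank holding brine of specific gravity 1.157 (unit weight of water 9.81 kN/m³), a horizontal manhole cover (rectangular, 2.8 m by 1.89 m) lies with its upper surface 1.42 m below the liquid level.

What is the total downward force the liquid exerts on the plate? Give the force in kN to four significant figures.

γ = 1.157 × 9.81 = 11.35017 kN/m³.
The plate is horizontal, so pressure is uniform at p = γ·h = 11.35017 × 1.42 = 16.1172 kN/m².
A = 2.8 × 1.89 = 5.292 m².
F = p·A = 16.1172 × 5.292 = 85.2922 kN.

F ≈ 85.29 kN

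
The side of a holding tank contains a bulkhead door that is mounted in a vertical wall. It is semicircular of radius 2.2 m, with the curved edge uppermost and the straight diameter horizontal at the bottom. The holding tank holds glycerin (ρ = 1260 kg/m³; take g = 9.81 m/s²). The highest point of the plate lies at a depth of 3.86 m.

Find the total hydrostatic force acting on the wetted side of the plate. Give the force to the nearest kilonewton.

γ = ρg = 1260 × 9.81 / 1000 = 12.3606 kN/m³.
The centroid lies 4r/(3π) = 0.933709 m above the diameter, so r − 4r/(3π) = 2.2 − 0.933709 = 1.26629 m below the topmost point, so the centroid depth is h_c = 3.86 + 1.26629 = 5.12629 m.
A = πr²/2 = π × 2.2²/2 = 7.60265 m².
Resultant F = γ·h_c·A = 12.3606 × 5.12629 × 7.60265 = 481.734 kN.

F ≈ 482 kN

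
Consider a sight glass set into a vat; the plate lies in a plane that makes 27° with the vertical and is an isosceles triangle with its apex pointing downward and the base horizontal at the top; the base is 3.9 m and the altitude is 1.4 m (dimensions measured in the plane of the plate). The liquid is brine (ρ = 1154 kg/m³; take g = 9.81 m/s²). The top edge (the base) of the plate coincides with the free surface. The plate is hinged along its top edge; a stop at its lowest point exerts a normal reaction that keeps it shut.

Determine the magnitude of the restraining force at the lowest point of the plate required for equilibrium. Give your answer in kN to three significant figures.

P ≈ 6.43 kN

γ = ρg = 1154 × 9.81 / 1000 = 11.32074 kN/m³.
The plate makes 27° with the vertical, i.e. θ = 90° − 27° = 63° to the horizontal. Measuring y along the incline from the free-surface line, vertical depth h = y·sinθ with sinθ = 0.891007.
With the apex down, the centroid sits h/3 = 1.4/3 = 0.466667 m below the base (the top edge), so y_c = 0.466667 m and h_c = 0.466667 × 0.891007 = 0.415804 m.
A = ½ × 3.9 × 1.4 = 2.73 m².
Resultant F = γ·h_c·A = 11.32074 × 0.415804 × 2.73 = 12.8507 kN.
I_c = b·h³/36 = 3.9 × 1.4³/36 = 0.297267 m⁴.
Centre of pressure: y_p = y_c + I_c/(y_c·A) = 0.466667 + 0.297267/(0.466667 × 2.73) = 0.466667 + 0.233333 = 0.7 m along the plane.
The resultant acts 0.466667 + 0.233333 = 0.7 m (along the plate) below the hinge at the top edge, so the moment about the hinge is M = F × 0.7 = 12.8507 × 0.7 = 8.99549 kN·m.
A normal force at the bottom, 1.4 m from the hinge, must supply this moment: P = 8.99549/1.4 = 6.42535 kN.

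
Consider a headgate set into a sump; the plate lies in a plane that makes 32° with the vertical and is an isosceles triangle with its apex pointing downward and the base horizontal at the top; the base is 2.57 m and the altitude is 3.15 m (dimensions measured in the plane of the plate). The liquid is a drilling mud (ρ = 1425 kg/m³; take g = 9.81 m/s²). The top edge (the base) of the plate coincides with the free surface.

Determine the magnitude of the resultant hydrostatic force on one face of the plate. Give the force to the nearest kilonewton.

γ = ρg = 1425 × 9.81 / 1000 = 13.97925 kN/m³.
The plate makes 32° with the vertical, i.e. θ = 90° − 32° = 58° to the horizontal. Measuring y along the incline from the free-surface line, vertical depth h = y·sinθ with sinθ = 0.848048.
With the apex down, the centroid sits h/3 = 3.15/3 = 1.05 m below the base (the top edge), so y_c = 1.05 m and h_c = 1.05 × 0.848048 = 0.89045 m.
A = ½ × 2.57 × 3.15 = 4.04775 m².
Resultant F = γ·h_c·A = 13.97925 × 0.89045 × 4.04775 = 50.3857 kN.

F ≈ 50 kN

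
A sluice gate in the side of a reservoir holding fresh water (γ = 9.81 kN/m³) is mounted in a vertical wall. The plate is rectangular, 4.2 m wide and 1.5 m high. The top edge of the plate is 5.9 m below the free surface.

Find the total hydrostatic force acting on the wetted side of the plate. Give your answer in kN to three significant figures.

F ≈ 411 kN

γ = 9.81 kN/m³.
The centroid lies 1.5/2 = 0.75 m below the top edge, so the centroid depth is h_c = 5.9 + 0.75 = 6.65 m.
A = 4.2 × 1.5 = 6.3 m².
Resultant F = γ·h_c·A = 9.81 × 6.65 × 6.3 = 410.99 kN.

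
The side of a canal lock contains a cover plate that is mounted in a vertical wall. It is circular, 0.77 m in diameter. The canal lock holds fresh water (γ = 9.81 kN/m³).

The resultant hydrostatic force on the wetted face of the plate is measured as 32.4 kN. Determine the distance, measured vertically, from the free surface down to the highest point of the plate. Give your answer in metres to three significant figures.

γ = 9.81 kN/m³.
A = π(0.385)² = 0.465663 m².
From F = γ·h_c·A, the centroid depth is h_c = 32.4/(9.81 × 0.465663) = 7.09258 m.
The centroid is at the centre, 0.385 m below the top of the plate, so the highest point sits at h_top = 7.09258 − 0.385 = 6.70758 m below the surface.

d_top ≈ 6.71 m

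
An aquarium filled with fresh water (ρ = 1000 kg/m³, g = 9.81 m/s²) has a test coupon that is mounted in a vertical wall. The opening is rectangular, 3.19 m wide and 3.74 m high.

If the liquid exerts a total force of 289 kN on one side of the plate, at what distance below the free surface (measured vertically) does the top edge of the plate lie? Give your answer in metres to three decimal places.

γ = ρg = 1000 × 9.81 = 9810 N/m³ = 9.81 kN/m³.
A = 3.19 × 3.74 = 11.9306 m².
From F = γ·h_c·A, the centroid depth is h_c = 289/(9.81 × 11.9306) = 2.46926 m.
The centroid lies 3.74/2 = 1.87 m below the top edge, so the top edge sits at h_top = 2.46926 − 1.87 = 0.59926 m below the surface.

d_top ≈ 0.599 m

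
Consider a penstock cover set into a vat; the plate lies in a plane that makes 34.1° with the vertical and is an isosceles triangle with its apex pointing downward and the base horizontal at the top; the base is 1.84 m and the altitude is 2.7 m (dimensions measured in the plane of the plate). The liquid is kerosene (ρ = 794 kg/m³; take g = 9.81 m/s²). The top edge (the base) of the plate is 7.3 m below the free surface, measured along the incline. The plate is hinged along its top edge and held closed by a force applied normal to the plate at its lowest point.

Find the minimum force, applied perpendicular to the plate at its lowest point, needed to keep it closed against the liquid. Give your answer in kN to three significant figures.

γ = ρg = 794 × 9.81 / 1000 = 7.78914 kN/m³.
The plate makes 34.1° with the vertical, i.e. θ = 90° − 34.1° = 55.9° to the horizontal. Measuring y along the incline from the free-surface line, vertical depth h = y·sinθ with sinθ = 0.828060.
With the apex down, the centroid sits h/3 = 2.7/3 = 0.9 m below the base (the top edge), so y_c = 7.3 + 0.9 = 8.2 m and h_c = 8.2 × 0.828060 = 6.79009 m.
A = ½ × 1.84 × 2.7 = 2.484 m².
Resultant F = γ·h_c·A = 7.78914 × 6.79009 × 2.484 = 131.376 kN.
I_c = b·h³/36 = 1.84 × 2.7³/36 = 1.00602 m⁴.
Centre of pressure: y_p = y_c + I_c/(y_c·A) = 8.2 + 1.00602/(8.2 × 2.484) = 8.2 + 0.0493902 = 8.24939 m along the plane.
The resultant acts 0.9 + 0.0493902 = 0.94939 m (along the plate) below the hinge at the top edge, so the moment about the hinge is M = F × 0.94939 = 131.376 × 0.94939 = 124.727 kN·m.
A normal force at the bottom, 2.7 m from the hinge, must supply this moment: P = 124.727/2.7 = 46.1952 kN.

P ≈ 46.2 kN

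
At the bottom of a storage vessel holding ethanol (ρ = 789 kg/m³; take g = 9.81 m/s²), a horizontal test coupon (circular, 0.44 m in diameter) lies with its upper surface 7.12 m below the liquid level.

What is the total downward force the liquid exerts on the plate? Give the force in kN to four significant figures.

γ = ρg = 789 × 9.81 / 1000 = 7.74009 kN/m³.
The plate is horizontal, so pressure is uniform at p = γ·h = 7.74009 × 7.12 = 55.1094 kN/m².
A = π(0.22)² = 0.152053 m².
F = p·A = 55.1094 × 0.152053 = 8.37955 kN.

F ≈ 8.380 kN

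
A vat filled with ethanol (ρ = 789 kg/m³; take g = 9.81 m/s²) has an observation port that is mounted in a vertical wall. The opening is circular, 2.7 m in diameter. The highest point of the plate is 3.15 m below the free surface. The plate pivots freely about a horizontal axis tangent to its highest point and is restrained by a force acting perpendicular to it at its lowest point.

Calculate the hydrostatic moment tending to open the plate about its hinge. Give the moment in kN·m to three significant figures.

M ≈ 289 kN·m

γ = ρg = 789 × 9.81 / 1000 = 7.74009 kN/m³.
The centroid is at the centre, 1.35 m below the top of the plate, so the centroid depth is h_c = 3.15 + 1.35 = 4.5 m.
A = π(1.35)² = 5.72555 m².
Resultant F = γ·h_c·A = 7.74009 × 4.5 × 5.72555 = 199.423 kN.
I_c = πr⁴/4 = π × 1.35⁴/4 = 2.6087 m⁴.
Centre of pressure: y_p = y_c + I_c/(y_c·A) = 4.5 + 2.6087/(4.5 × 5.72555) = 4.5 + 0.10125 = 4.60125 m along the plane.
The resultant acts 1.35 + 0.10125 = 1.45125 m (along the plate) below the hinge at the top edge, so the moment about the hinge is M = F × 1.45125 = 199.423 × 1.45125 = 289.413 kN·m.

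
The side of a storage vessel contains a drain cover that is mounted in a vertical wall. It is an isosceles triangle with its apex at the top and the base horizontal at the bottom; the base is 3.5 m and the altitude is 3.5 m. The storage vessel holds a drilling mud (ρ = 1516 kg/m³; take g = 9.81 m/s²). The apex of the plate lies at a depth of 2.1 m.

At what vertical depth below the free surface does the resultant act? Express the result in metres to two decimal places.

γ = ρg = 1516 × 9.81 / 1000 = 14.87196 kN/m³.
With the apex up, the centroid sits 2h/3 = 2 × 3.5/3 = 2.33333 m below the apex, so the centroid depth is h_c = 2.1 + 2.33333 = 4.43333 m.
A = ½ × 3.5 × 3.5 = 6.125 m².
Resultant F = γ·h_c·A = 14.87196 × 4.43333 × 6.125 = 403.835 kN.
I_c = b·h³/36 = 3.5 × 3.5³/36 = 4.1684 m⁴.
Centre of pressure: y_p = y_c + I_c/(y_c·A) = 4.43333 + 4.1684/(4.43333 × 6.125) = 4.43333 + 0.153509 = 4.58684 m along the plane.

h_p = 4.59 m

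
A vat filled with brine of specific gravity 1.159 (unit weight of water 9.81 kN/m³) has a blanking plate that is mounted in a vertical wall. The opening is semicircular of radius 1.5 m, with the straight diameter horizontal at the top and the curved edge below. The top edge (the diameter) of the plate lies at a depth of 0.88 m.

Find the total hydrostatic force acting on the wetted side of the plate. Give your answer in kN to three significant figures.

F ≈ 60.9 kN

γ = 1.159 × 9.81 = 11.36979 kN/m³.
The centroid of a semicircle lies 4r/(3π) = 0.63662 m from the diameter, here below the top edge, so the centroid depth is h_c = 0.88 + 0.63662 = 1.51662 m.
A = πr²/2 = π × 1.5²/2 = 3.53429 m².
Resultant F = γ·h_c·A = 11.36979 × 1.51662 × 3.53429 = 60.9441 kN.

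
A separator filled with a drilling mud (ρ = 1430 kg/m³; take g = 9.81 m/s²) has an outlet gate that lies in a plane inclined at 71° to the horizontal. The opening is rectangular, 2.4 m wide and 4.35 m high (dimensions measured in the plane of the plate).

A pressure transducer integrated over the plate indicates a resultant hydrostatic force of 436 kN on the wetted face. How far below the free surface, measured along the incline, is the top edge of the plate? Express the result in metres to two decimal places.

γ = ρg = 1430 × 9.81 / 1000 = 14.0283 kN/m³.
A = 2.4 × 4.35 = 10.44 m².
From F = γ·h_c·A, the centroid depth is h_c = 436/(14.0283 × 10.44) = 2.97701 m.
Let θ = 71° be the plate's angle to the horizontal; measure y along the incline from where the plane meets the free surface. Vertical depth h = y·sinθ with sinθ = 0.945519.
Along the incline, y_c = h_c/sinθ = 2.97701/0.945519 = 3.14855 m.
The centroid lies 4.35/2 = 2.175 m below the top edge, so the top edge sits at y_top = 3.14855 − 2.175 = 0.97355 m along the incline.

y_top ≈ 0.97 m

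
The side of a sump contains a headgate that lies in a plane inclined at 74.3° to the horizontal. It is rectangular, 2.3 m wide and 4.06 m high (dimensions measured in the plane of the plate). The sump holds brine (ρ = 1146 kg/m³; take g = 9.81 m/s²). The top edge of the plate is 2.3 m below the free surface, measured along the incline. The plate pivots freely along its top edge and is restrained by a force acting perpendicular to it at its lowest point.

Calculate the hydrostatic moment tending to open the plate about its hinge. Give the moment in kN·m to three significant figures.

γ = ρg = 1146 × 9.81 / 1000 = 11.24226 kN/m³.
Let θ = 74.3° be the plate's angle to the horizontal; measure y along the incline from where the plane meets the free surface. Vertical depth h = y·sinθ with sinθ = 0.962692.
The centroid lies 4.06/2 = 2.03 m below the top edge, so y_c = 2.3 + 2.03 = 4.33 m and h_c = 4.33 × 0.962692 = 4.16846 m.
A = 2.3 × 4.06 = 9.338 m².
Resultant F = γ·h_c·A = 11.24226 × 4.16846 × 9.338 = 437.606 kN.
I_c = b·h³/12 = 2.3 × 4.06³/12 = 12.827 m⁴.
Centre of pressure: y_p = y_c + I_c/(y_c·A) = 4.33 + 12.827/(4.33 × 9.338) = 4.33 + 0.317237 = 4.64724 m along the plane.
The resultant acts 2.03 + 0.317237 = 2.34724 m (along the plate) below the hinge at the top edge, so the moment about the hinge is M = F × 2.34724 = 437.606 × 2.34724 = 1027.17 kN·m.

M ≈ 1030 kN·m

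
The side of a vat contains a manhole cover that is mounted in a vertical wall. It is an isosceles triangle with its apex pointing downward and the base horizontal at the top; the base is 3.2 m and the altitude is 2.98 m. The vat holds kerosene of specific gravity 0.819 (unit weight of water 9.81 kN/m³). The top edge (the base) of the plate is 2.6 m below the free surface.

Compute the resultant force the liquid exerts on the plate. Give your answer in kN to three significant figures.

F ≈ 138 kN

γ = 0.819 × 9.81 = 8.03439 kN/m³.
With the apex down, the centroid sits h/3 = 2.98/3 = 0.993333 m below the base (the top edge), so the centroid depth is h_c = 2.6 + 0.993333 = 3.59333 m.
A = ½ × 3.2 × 2.98 = 4.768 m².
Resultant F = γ·h_c·A = 8.03439 × 3.59333 × 4.768 = 137.653 kN.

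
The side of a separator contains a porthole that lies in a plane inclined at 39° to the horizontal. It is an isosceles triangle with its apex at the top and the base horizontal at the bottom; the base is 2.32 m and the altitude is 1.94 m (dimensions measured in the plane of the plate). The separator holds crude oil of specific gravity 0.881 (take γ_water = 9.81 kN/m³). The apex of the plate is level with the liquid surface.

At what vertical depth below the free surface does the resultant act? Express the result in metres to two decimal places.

γ = 0.881 × 9.81 = 8.64261 kN/m³.
Let θ = 39° be the plate's angle to the horizontal; measure y along the incline from where the plane meets the free surface. Vertical depth h = y·sinθ with sinθ = 0.629320.
With the apex up, the centroid sits 2h/3 = 2 × 1.94/3 = 1.29333 m below the apex, so y_c = 1.29333 m and h_c = 1.29333 × 0.629320 = 0.813918 m.
A = ½ × 2.32 × 1.94 = 2.2504 m².
Resultant F = γ·h_c·A = 8.64261 × 0.813918 × 2.2504 = 15.8302 kN.
I_c = b·h³/36 = 2.32 × 1.94³/36 = 0.470534 m⁴.
Centre of pressure: y_p = y_c + I_c/(y_c·A) = 1.29333 + 0.470534/(1.29333 × 2.2504) = 1.29333 + 0.161667 = 1.455 m along the plane.
Vertically, h_p = y_p·sinθ = 1.455 × 0.629320 = 0.915661 m.

h_p = 0.92 m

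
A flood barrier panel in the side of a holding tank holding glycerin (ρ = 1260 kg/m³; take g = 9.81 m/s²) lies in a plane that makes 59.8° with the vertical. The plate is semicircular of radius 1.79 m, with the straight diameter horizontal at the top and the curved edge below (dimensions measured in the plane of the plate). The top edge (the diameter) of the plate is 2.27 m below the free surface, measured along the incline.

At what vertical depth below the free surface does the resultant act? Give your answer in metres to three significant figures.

γ = ρg = 1260 × 9.81 / 1000 = 12.3606 kN/m³.
The plate makes 59.8° with the vertical, i.e. θ = 90° − 59.8° = 30.2° to the horizontal. Measuring y along the incline from the free-surface line, vertical depth h = y·sinθ with sinθ = 0.503020.
The centroid of a semicircle lies 4r/(3π) = 0.7597 m from the diameter, here below the top edge, so y_c = 2.27 + 0.7597 = 3.0297 m and h_c = 3.0297 × 0.503020 = 1.524 m.
A = πr²/2 = π × 1.79²/2 = 5.03299 m².
Resultant F = γ·h_c·A = 12.3606 × 1.524 × 5.03299 = 94.8092 kN.
I_c = (π/8 − 8/(9π))·r⁴ = 0.109757 × 1.79⁴ = 1.12679 m⁴.
Centre of pressure: y_p = y_c + I_c/(y_c·A) = 3.0297 + 1.12679/(3.0297 × 5.03299) = 3.0297 + 0.0738954 = 3.1036 m along the plane.
Vertically, h_p = y_p·sinθ = 3.1036 × 0.503020 = 1.56117 m.

h_p = 1.56 m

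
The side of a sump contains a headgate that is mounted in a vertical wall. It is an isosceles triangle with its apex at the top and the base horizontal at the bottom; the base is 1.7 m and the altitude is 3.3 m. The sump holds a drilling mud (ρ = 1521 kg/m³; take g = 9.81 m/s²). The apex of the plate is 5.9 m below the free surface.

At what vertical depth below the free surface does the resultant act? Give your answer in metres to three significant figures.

γ = ρg = 1521 × 9.81 / 1000 = 14.92101 kN/m³.
With the apex up, the centroid sits 2h/3 = 2 × 3.3/3 = 2.2 m below the apex, so the centroid depth is h_c = 5.9 + 2.2 = 8.1 m.
A = ½ × 1.7 × 3.3 = 2.805 m².
Resultant F = γ·h_c·A = 14.92101 × 8.1 × 2.805 = 339.013 kN.
I_c = b·h³/36 = 1.7 × 3.3³/36 = 1.69702 m⁴.
Centre of pressure: y_p = y_c + I_c/(y_c·A) = 8.1 + 1.69702/(8.1 × 2.805) = 8.1 + 0.0746911 = 8.17469 m along the plane.

h_p = 8.17 m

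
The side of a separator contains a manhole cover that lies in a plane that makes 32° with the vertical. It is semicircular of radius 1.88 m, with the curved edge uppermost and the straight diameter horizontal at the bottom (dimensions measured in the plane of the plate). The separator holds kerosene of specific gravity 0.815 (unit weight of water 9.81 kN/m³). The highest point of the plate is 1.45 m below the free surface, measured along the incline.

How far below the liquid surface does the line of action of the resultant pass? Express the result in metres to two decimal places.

γ = 0.815 × 9.81 = 7.99515 kN/m³.
The plate makes 32° with the vertical, i.e. θ = 90° − 32° = 58° to the horizontal. Measuring y along the incline from the free-surface line, vertical depth h = y·sinθ with sinθ = 0.848048.
The centroid lies 4r/(3π) = 0.797897 m above the diameter, so r − 4r/(3π) = 1.88 − 0.797897 = 1.0821 m below the topmost point, so y_c = 1.45 + 1.0821 = 2.5321 m and h_c = 2.5321 × 0.848048 = 2.14734 m.
A = πr²/2 = π × 1.88²/2 = 5.55182 m².
Resultant F = γ·h_c·A = 7.99515 × 2.14734 × 5.55182 = 95.3153 kN.
I_c = (π/8 − 8/(9π))·r⁴ = 0.109757 × 1.88⁴ = 1.37108 m⁴.
Centre of pressure: y_p = y_c + I_c/(y_c·A) = 2.5321 + 1.37108/(2.5321 × 5.55182) = 2.5321 + 0.0975319 = 2.62963 m along the plane.
Vertically, h_p = y_p·sinθ = 2.62963 × 0.848048 = 2.23005 m.

h_p = 2.23 m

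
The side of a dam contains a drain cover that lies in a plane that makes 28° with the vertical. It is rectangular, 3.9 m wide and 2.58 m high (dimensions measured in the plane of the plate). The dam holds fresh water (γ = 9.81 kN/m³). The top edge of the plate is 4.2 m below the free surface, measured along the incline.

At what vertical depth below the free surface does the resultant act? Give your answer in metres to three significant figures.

γ = 9.81 kN/m³.
The plate makes 28° with the vertical, i.e. θ = 90° − 28° = 62° to the horizontal. Measuring y along the incline from the free-surface line, vertical depth h = y·sinθ with sinθ = 0.882948.
The centroid lies 2.58/2 = 1.29 m below the top edge, so y_c = 4.2 + 1.29 = 5.49 m and h_c = 5.49 × 0.882948 = 4.84738 m.
A = 3.9 × 2.58 = 10.062 m².
Resultant F = γ·h_c·A = 9.81 × 4.84738 × 10.062 = 478.476 kN.
I_c = b·h³/12 = 3.9 × 2.58³/12 = 5.58139 m⁴.
Centre of pressure: y_p = y_c + I_c/(y_c·A) = 5.49 + 5.58139/(5.49 × 10.062) = 5.49 + 0.101038 = 5.59104 m along the plane.
Vertically, h_p = y_p·sinθ = 5.59104 × 0.882948 = 4.9366 m.

h_p = 4.94 m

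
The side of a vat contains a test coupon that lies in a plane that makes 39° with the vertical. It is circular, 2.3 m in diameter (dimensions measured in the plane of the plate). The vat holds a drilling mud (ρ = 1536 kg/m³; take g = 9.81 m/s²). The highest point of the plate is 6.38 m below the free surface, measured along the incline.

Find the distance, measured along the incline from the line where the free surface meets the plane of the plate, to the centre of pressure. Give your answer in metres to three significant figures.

y_p = 7.57 m

γ = ρg = 1536 × 9.81 / 1000 = 15.06816 kN/m³.
The plate makes 39° with the vertical, i.e. θ = 90° − 39° = 51° to the horizontal. Measuring y along the incline from the free-surface line, vertical depth h = y·sinθ with sinθ = 0.777146.
The centroid is at the centre, 1.15 m below the top of the plate, so y_c = 6.38 + 1.15 = 7.53 m and h_c = 7.53 × 0.777146 = 5.85191 m.
A = π(1.15)² = 4.15476 m².
Resultant F = γ·h_c·A = 15.06816 × 5.85191 × 4.15476 = 366.356 kN.
I_c = πr⁴/4 = π × 1.15⁴/4 = 1.37367 m⁴.
Centre of pressure: y_p = y_c + I_c/(y_c·A) = 7.53 + 1.37367/(7.53 × 4.15476) = 7.53 + 0.0439078 = 7.57391 m along the plane.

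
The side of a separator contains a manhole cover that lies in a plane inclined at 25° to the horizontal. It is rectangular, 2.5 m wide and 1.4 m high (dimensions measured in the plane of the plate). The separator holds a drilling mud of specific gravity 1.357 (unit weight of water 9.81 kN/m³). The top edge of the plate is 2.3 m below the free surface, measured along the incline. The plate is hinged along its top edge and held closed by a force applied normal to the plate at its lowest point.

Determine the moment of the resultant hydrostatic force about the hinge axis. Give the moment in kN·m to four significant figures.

γ = 1.357 × 9.81 = 13.31217 kN/m³.
Let θ = 25° be the plate's angle to the horizontal; measure y along the incline from where the plane meets the free surface. Vertical depth h = y·sinθ with sinθ = 0.422618.
The centroid lies 1.4/2 = 0.7 m below the top edge, so y_c = 2.3 + 0.7 = 3 m and h_c = 3 × 0.422618 = 1.26785 m.
A = 2.5 × 1.4 = 3.5 m².
Resultant F = γ·h_c·A = 13.31217 × 1.26785 × 3.5 = 59.0724 kN.
I_c = b·h³/12 = 2.5 × 1.4³/12 = 0.571667 m⁴.
Centre of pressure: y_p = y_c + I_c/(y_c·A) = 3 + 0.571667/(3 × 3.5) = 3 + 0.0544445 = 3.05444 m along the plane.
The resultant acts 0.7 + 0.0544445 = 0.754444 m (along the plate) below the hinge at the top edge, so the moment about the hinge is M = F × 0.754444 = 59.0724 × 0.754444 = 44.5668 kN·m.

M ≈ 44.57 kN·m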